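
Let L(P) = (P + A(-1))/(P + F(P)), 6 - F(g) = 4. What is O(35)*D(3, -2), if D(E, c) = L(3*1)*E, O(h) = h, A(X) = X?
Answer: 42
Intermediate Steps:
F(g) = 2 (F(g) = 6 - 1*4 = 6 - 4 = 2)
L(P) = (-1 + P)/(2 + P) (L(P) = (P - 1)/(P + 2) = (-1 + P)/(2 + P))
D(E, c) = 2*E/5 (D(E, c) = ((-1 + 3*1)/(2 + 3*1))*E = ((-1 + 3)/(2 + 3))*E = (2/5)*E = ((⅕)*2)*E = 2*E/5)
O(35)*D(3, -2) = 35*((⅖)*3) = 35*(6/5) = 42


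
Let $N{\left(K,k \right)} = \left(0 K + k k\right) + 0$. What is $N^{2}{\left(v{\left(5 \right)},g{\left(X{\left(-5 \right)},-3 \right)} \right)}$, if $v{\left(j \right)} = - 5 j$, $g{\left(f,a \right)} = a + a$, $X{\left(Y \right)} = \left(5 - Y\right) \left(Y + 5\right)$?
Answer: $1296$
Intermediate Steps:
$X{\left(Y \right)} = \left(5 + Y\right) \left(5 - Y\right)$ ($X{\left(Y \right)} = \left(5 - Y\right) \left(5 + Y\right) = \left(5 + Y\right) \left(5 - Y\right)$)
$g{\left(f,a \right)} = 2 a$
$N{\left(K,k \right)} = k^{2}$ ($N{\left(K,k \right)} = \left(0 + k^{2}\right) + 0 = k^{2} + 0 = k^{2}$)
$N^{2}{\left(v{\left(5 \right)},g{\left(X{\left(-5 \right)},-3 \right)} \right)} = \left(\left(2 \left(-3\right)\right)^{2}\right)^{2} = \left(\left(-6\right)^{2}\right)^{2} = 36^{2} = 1296$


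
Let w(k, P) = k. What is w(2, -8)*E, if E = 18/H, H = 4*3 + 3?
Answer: 12/5 ≈ 2.4000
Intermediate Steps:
H = 15 (H = 12 + 3 = 15)
E = 6/5 (E = 18/15 = 18*(1/15) = 6/5 ≈ 1.2000)
w(2, -8)*E = 2*(6/5) = 12/5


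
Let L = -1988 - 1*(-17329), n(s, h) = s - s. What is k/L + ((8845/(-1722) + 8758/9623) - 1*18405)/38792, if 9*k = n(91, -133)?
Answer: -305055718589/642814706352 ≈ -0.47456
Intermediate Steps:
n(s, h) = 0
k = 0 (k = (⅑)*0 = 0)
L = 15341 (L = -1988 + 17329 = 15341)
k/L + ((8845/(-1722) + 8758/9623) - 1*18405)/38792 = 0/15341 + ((8845/(-1722) + 8758/9623) - 1*18405)/38792 = 0*(1/15341) + ((8845*(-1/1722) + 8758*(1/9623)) - 18405)*(1/38792) = 0 + ((-8845/1722 + 8758/9623) - 18405)*(1/38792) = 0 + (-70034159/16570806 - 18405)*(1/38792) = 0 - 305055718589/16570806*1/38792 = 0 - 305055718589/642814706352 = -305055718589/642814706352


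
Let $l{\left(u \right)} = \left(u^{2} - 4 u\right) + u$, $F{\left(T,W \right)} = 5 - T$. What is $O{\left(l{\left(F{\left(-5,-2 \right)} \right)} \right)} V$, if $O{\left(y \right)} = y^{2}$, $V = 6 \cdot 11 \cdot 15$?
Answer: $4851000$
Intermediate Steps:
$l{\left(u \right)} = u^{2} - 3 u$
$V = 990$ ($V = 66 \cdot 15 = 990$)
$O{\left(l{\left(F{\left(-5,-2 \right)} \right)} \right)} V = \left(\left(5 - -5\right) \left(-3 + \left(5 - -5\right)\right)\right)^{2} \cdot 990 = \left(\left(5 + 5\right) \left(-3 + \left(5 + 5\right)\right)\right)^{2} \cdot 990 = \left(10 \left(-3 + 10\right)\right)^{2} \cdot 990 = \left(10 \cdot 7\right)^{2} \cdot 990 = 70^{2} \cdot 990 = 4900 \cdot 990 = 4851000$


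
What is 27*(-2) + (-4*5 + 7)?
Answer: -67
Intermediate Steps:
27*(-2) + (-4*5 + 7) = -54 + (-20 + 7) = -54 - 13 = -67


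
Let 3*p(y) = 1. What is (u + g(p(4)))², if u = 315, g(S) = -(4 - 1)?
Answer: 97344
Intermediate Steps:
p(y) = ⅓ (p(y) = (⅓)*1 = ⅓)
g(S) = -3 (g(S) = -1*3 = -3)
(u + g(p(4)))² = (315 - 3)² = 312² = 97344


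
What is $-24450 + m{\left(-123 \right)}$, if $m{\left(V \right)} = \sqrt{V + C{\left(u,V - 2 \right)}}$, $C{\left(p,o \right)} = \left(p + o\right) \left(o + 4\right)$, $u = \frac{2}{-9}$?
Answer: $-24450 + \frac{2 \sqrt{33815}}{3} \approx -24327.0$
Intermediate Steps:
$u = - \frac{2}{9}$ ($u = 2 \left(- \frac{1}{9}\right) = - \frac{2}{9} \approx -0.22222$)
$C{\left(p,o \right)} = \left(4 + o\right) \left(o + p\right)$ ($C{\left(p,o \right)} = \left(o + p\right) \left(4 + o\right) = \left(4 + o\right) \left(o + p\right)$)
$m{\left(V \right)} = \sqrt{- \frac{76}{9} + \left(-2 + V\right)^{2} + \frac{43 V}{9}}$ ($m{\left(V \right)} = \sqrt{V + \left(\left(V - 2\right)^{2} + 4 \left(V - 2\right) + 4 \left(- \frac{2}{9}\right) + \left(V - 2\right) \left(- \frac{2}{9}\right)\right)} = \sqrt{V + \left(\left(-2 + V\right)^{2} + 4 \left(-2 + V\right) - \frac{8}{9} + \left(-2 + V\right) \left(- \frac{2}{9}\right)\right)} = \sqrt{V + \left(\left(-2 + V\right)^{2} + \left(-8 + 4 V\right) - \frac{8}{9} - \left(- \frac{4}{9} + \frac{2 V}{9}\right)\right)} = \sqrt{V + \left(- \frac{76}{9} + \left(-2 + V\right)^{2} + \frac{34 V}{9}\right)} = \sqrt{- \frac{76}{9} + \left(-2 + V\right)^{2} + \frac{43 V}{9}}$)
$-24450 + m{\left(-123 \right)} = -24450 + \frac{\sqrt{-40 + 7 \left(-123\right) + 9 \left(-123\right)^{2}}}{3} = -24450 + \frac{\sqrt{-40 - 861 + 9 \cdot 15129}}{3} = -24450 + \frac{\sqrt{-40 - 861 + 136161}}{3} = -24450 + \frac{\sqrt{135260}}{3} = -24450 + \frac{2 \sqrt{33815}}{3}$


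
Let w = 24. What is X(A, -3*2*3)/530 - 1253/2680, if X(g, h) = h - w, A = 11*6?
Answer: -15533/28408 ≈ -0.54678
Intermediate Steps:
A = 66
X(g, h) = -24 + h (X(g, h) = h - 1*24 = h - 24 = -24 + h)
X(A, -3*2*3)/530 - 1253/2680 = (-24 - 3*2*3)/530 - 1253/2680 = (-24 - 6*3)*(1/530) - 1253*1/2680 = (-24 - 18)*(1/530) - 1253/2680 = -42*1/530 - 1253/2680 = -21/265 - 1253/2680 = -15533/28408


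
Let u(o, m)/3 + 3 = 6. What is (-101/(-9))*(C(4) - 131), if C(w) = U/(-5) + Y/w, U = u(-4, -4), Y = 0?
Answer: -67064/45 ≈ -1490.3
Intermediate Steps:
u(o, m) = 9 (u(o, m) = -9 + 3*6 = -9 + 18 = 9)
U = 9
C(w) = -9/5 (C(w) = 9/(-5) + 0/w = 9*(-⅕) + 0 = -9/5 + 0 = -9/5)
(-101/(-9))*(C(4) - 131) = (-101/(-9))*(-9/5 - 131) = -101*(-⅑)*(-664/5) = (101/9)*(-664/5) = -67064/45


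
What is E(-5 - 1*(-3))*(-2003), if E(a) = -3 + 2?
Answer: 2003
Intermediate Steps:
E(a) = -1
E(-5 - 1*(-3))*(-2003) = -1*(-2003) = 2003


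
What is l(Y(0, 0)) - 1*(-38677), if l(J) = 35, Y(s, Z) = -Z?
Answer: 38712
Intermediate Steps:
l(Y(0, 0)) - 1*(-38677) = 35 - 1*(-38677) = 35 + 38677 = 38712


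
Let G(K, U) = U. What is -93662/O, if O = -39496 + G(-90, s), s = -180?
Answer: 46831/19838 ≈ 2.3607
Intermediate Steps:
O = -39676 (O = -39496 - 180 = -39676)
-93662/O = -93662/(-39676) = -93662*(-1/39676) = 46831/19838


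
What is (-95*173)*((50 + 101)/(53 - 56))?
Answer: 2481685/3 ≈ 8.2723e+5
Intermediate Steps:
(-95*173)*((50 + 101)/(53 - 56)) = -2481685/(-3) = -2481685*(-1)/3 = -16435*(-151/3) = 2481685/3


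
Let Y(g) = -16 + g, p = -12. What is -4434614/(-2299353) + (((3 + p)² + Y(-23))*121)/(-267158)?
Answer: 586528647533/307145274387 ≈ 1.9096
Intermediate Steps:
-4434614/(-2299353) + (((3 + p)² + Y(-23))*121)/(-267158) = -4434614/(-2299353) + (((3 - 12)² + (-16 - 23))*121)/(-267158) = -4434614*(-1/2299353) + (((-9)² - 39)*121)*(-1/267158) = 4434614/2299353 + ((81 - 39)*121)*(-1/267158) = 4434614/2299353 + (42*121)*(-1/267158) = 4434614/2299353 + 5082*(-1/267158) = 4434614/2299353 - 2541/133579 = 586528647533/307145274387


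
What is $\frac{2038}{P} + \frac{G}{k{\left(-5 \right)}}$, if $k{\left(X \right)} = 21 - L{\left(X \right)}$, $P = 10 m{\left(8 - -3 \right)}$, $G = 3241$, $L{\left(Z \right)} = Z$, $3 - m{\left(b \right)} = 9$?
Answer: $\frac{17684}{195} \approx 90.687$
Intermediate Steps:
$m{\left(b \right)} = -6$ ($m{\left(b \right)} = 3 - 9 = -6$)
$P = -60$ ($P = 10 \left(-6\right) = -60$)
$k{\left(X \right)} = 21 - X$
$\frac{2038}{P} + \frac{G}{k{\left(-5 \right)}} = \frac{2038}{-60} + \frac{3241}{21 - -5} = 2038 \left(- \frac{1}{60}\right) + \frac{3241}{21 + 5} = - \frac{1019}{30} + \frac{3241}{26} = \frac{17684}{195}$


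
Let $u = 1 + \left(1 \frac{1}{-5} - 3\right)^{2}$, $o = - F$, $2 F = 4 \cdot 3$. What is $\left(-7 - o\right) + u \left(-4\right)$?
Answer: $- \frac{1149}{25} \approx -45.96$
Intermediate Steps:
$F = 6$ ($F = \frac{4 \cdot 3}{2} = \frac{1}{2} \cdot 12 = 6$)
$o = -6$ ($o = \left(-1\right) 6 = -6$)
$u = \frac{281}{25}$ ($u = 1 + \left(1 \left(- \frac{1}{5}\right) - 3\right)^{2} = 1 + \left(- \frac{1}{5} - 3\right)^{2} = 1 + \left(- \frac{16}{5}\right)^{2} = 1 + \frac{256}{25} = \frac{281}{25} \approx 11.24$)
$\left(-7 - o\right) + u \left(-4\right) = \left(-7 - -6\right) + \frac{281}{25} \left(-4\right) = \left(-7 + 6\right) - \frac{1124}{25} = -1 - \frac{1124}{25} = - \frac{1149}{25}$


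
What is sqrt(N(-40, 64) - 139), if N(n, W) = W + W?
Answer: I*sqrt(11) ≈ 3.3166*I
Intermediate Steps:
N(n, W) = 2*W
sqrt(N(-40, 64) - 139) = sqrt(2*64 - 139) = sqrt(128 - 139) = sqrt(-11) = I*sqrt(11)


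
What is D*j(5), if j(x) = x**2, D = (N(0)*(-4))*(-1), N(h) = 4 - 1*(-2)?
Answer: 600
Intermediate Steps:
N(h) = 6 (N(h) = 4 + 2 = 6)
D = 24 (D = (6*(-4))*(-1) = -24*(-1) = 24)
D*j(5) = 24*5**2 = 24*25 = 600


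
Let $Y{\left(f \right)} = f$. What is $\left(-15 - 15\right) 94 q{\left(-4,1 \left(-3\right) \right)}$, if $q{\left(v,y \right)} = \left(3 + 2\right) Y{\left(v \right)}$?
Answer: $56400$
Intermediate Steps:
$q{\left(v,y \right)} = 5 v$ ($q{\left(v,y \right)} = \left(3 + 2\right) v = 5 v$)
$\left(-15 - 15\right) 94 q{\left(-4,1 \left(-3\right) \right)} = \left(-15 - 15\right) 94 \cdot 5 \left(-4\right) = \left(-15 - 15\right) 94 \left(-20\right) = \left(-30\right) 94 \left(-20\right) = \left(-2820\right) \left(-20\right) = 56400$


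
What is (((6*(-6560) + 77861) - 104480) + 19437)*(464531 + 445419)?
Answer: -42350892900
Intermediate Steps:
(((6*(-6560) + 77861) - 104480) + 19437)*(464531 + 445419) = (((-39360 + 77861) - 104480) + 19437)*909950 = ((38501 - 104480) + 19437)*909950 = (-65979 + 19437)*909950 = -46542*909950 = -42350892900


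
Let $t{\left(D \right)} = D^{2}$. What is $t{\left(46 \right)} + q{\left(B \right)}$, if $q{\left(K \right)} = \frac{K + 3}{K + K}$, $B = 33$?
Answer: $\frac{23282}{11} \approx 2116.5$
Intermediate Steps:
$q{\left(K \right)} = \frac{3 + K}{2 K}$
$t{\left(46 \right)} + q{\left(B \right)} = 46^{2} + \frac{3 + 33}{2 \cdot 33} = 2116 + \frac{1}{2} \cdot \frac{1}{33} \cdot 36 = 2116 + \frac{6}{11} = \frac{23282}{11}$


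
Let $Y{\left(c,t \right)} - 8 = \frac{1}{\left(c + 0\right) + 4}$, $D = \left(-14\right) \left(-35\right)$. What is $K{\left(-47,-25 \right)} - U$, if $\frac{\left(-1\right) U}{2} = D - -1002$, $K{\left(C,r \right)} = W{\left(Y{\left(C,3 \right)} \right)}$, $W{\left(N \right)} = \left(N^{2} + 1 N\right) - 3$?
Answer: $\frac{5644267}{1849} \approx 3052.6$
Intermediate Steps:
$D = 490$
$Y{\left(c,t \right)} = 8 + \frac{1}{4 + c}$ ($Y{\left(c,t \right)} = 8 + \frac{1}{\left(c + 0\right) + 4} = 8 + \frac{1}{c + 4} = 8 + \frac{1}{4 + c}$)
$W{\left(N \right)} = -3 + N + N^{2}$ ($W{\left(N \right)} = \left(N^{2} + N\right) - 3 = \left(N + N^{2}\right) - 3 = -3 + N + N^{2}$)
$K{\left(C,r \right)} = -3 + \frac{33 + 8 C}{4 + C} + \frac{\left(33 + 8 C\right)^{2}}{\left(4 + C\right)^{2}}$ ($K{\left(C,r \right)} = -3 + \frac{33 + 8 C}{4 + C} + \left(\frac{33 + 8 C}{4 + C}\right)^{2} = -3 + \frac{33 + 8 C}{4 + C} + \frac{\left(33 + 8 C\right)^{2}}{\left(4 + C\right)^{2}}$)
$U = -2984$ ($U = - 2 \left(490 - -1002\right) = - 2 \left(490 + 1002\right) = \left(-2\right) 1492 = -2984$)
$K{\left(-47,-25 \right)} - U = \frac{1173 + 69 \left(-47\right)^{2} + 569 \left(-47\right)}{16 + \left(-47\right)^{2} + 8 \left(-47\right)} - -2984 = \frac{1173 + 69 \cdot 2209 - 26743}{16 + 2209 - 376} + 2984 = \frac{1173 + 152421 - 26743}{1849} + 2984 = \frac{1}{1849} \cdot 126851 + 2984 = \frac{126851}{1849} + 2984 = \frac{5644267}{1849}$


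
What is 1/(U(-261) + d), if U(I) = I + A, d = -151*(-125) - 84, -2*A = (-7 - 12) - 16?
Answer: 2/37095 ≈ 5.3916e-5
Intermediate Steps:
A = 35/2 (A = -((-7 - 12) - 16)/2 = -(-19 - 16)/2 = -1/2*(-35) = 35/2 ≈ 17.500)
d = 18791 (d = 18875 - 84 = 18791)
U(I) = 35/2 + I (U(I) = I + 35/2 = 35/2 + I)
1/(U(-261) + d) = 1/((35/2 - 261) + 18791) = 1/(-487/2 + 18791) = 1/(37095/2) = 2/37095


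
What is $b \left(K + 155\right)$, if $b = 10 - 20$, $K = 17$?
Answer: $-1720$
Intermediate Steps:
$b = -10$
$b \left(K + 155\right) = - 10 \left(17 + 155\right) = \left(-10\right) 172 = -1720$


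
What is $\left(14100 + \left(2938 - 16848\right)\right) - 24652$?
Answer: $-24462$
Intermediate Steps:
$\left(14100 + \left(2938 - 16848\right)\right) - 24652 = \left(14100 - 13910\right) - 24652 = 190 - 24652 = -24462$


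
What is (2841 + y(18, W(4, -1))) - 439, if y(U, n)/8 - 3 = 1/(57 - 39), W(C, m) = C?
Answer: 21838/9 ≈ 2426.4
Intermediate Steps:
y(U, n) = 220/9 (y(U, n) = 24 + 8/(57 - 39) = 24 + 8/18 = 24 + 8*(1/18) = 24 + 4/9 = 220/9)
(2841 + y(18, W(4, -1))) - 439 = (2841 + 220/9) - 439 = 25789/9 - 439 = 21838/9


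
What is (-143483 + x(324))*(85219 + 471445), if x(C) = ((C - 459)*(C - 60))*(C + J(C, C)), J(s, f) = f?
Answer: -12935871034792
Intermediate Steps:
x(C) = 2*C*(-459 + C)*(-60 + C) (x(C) = ((C - 459)*(C - 60))*(C + C) = ((-459 + C)*(-60 + C))*(2*C) = 2*C*(-459 + C)*(-60 + C))
(-143483 + x(324))*(85219 + 471445) = (-143483 + 2*324*(27540 + 324**2 - 519*324))*(85219 + 471445) = (-143483 + 2*324*(27540 + 104976 - 168156))*556664 = (-143483 + 2*324*(-35640))*556664 = (-143483 - 23094720)*556664 = -23238203*556664 = -12935871034792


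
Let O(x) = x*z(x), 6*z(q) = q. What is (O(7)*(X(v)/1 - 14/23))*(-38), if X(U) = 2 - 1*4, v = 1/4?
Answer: 18620/23 ≈ 809.57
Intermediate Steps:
z(q) = q/6
v = 1/4 ≈ 0.25000
X(U) = -2 (X(U) = 2 - 4 = -2)
O(x) = x**2/6 (O(x) = x*(x/6) = x**2/6)
(O(7)*(X(v)/1 - 14/23))*(-38) = (((1/6)*7**2)*(-2/1 - 14/23))*(-38) = (((1/6)*49)*(-2*1 - 14*1/23))*(-38) = (49*(-2 - 14/23)/6)*(-38) = ((49/6)*(-60/23))*(-38) = -490/23*(-38) = 18620/23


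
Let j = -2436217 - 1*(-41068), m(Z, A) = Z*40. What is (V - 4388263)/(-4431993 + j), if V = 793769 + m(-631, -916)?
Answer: 603289/1137857 ≈ 0.53020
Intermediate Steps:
m(Z, A) = 40*Z
j = -2395149 (j = -2436217 + 41068 = -2395149)
V = 768529 (V = 793769 + 40*(-631) = 793769 - 25240 = 768529)
(V - 4388263)/(-4431993 + j) = (768529 - 4388263)/(-4431993 - 2395149) = -3619734/(-6827142) = -3619734*(-1/6827142) = 603289/1137857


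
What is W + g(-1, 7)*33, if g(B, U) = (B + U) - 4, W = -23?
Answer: 43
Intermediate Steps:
g(B, U) = -4 + B + U
W + g(-1, 7)*33 = -23 + (-4 - 1 + 7)*33 = -23 + 2*33 = -23 + 66 = 43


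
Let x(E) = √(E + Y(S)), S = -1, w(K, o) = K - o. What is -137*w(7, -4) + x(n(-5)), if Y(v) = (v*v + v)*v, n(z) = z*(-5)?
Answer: -1502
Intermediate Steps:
n(z) = -5*z
Y(v) = v*(v + v²) (Y(v) = (v² + v)*v = (v + v²)*v = v*(v + v²))
x(E) = √E (x(E) = √(E + (-1)²*(1 - 1)) = √(E + 1*0) = √(E + 0) = √E)
-137*w(7, -4) + x(n(-5)) = -137*(7 - 1*(-4)) + √(-5*(-5)) = -137*(7 + 4) + √25 = -137*11 + 5 = -1507 + 5 = -1502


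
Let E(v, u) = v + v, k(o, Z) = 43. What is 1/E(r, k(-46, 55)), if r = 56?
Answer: 1/112 ≈ 0.0089286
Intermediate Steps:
E(v, u) = 2*v
1/E(r, k(-46, 55)) = 1/(2*56) = 1/112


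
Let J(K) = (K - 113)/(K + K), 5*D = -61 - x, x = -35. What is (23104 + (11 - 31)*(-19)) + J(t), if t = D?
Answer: 1221759/52 ≈ 23495.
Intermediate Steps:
D = -26/5 (D = (-61 - 1*(-35))/5 = (-61 + 35)/5 = (1/5)*(-26) = -26/5 ≈ -5.2000)
t = -26/5 ≈ -5.2000
J(K) = (-113 + K)/(2*K) (J(K) = (-113 + K)/((2*K)) = (-113 + K)*(1/(2*K)) = (-113 + K)/(2*K))
(23104 + (11 - 31)*(-19)) + J(t) = (23104 + (11 - 31)*(-19)) + (-113 - 26/5)/(2*(-26/5)) = (23104 - 20*(-19)) + (1/2)*(-5/26)*(-591/5) = (23104 + 380) + 591/52 = 23484 + 591/52 = 1221759/52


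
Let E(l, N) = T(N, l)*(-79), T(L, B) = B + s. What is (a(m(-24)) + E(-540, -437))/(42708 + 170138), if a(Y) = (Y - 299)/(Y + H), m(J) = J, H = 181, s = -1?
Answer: 3354850/16708411 ≈ 0.20079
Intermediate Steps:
T(L, B) = -1 + B (T(L, B) = B - 1 = -1 + B)
a(Y) = (-299 + Y)/(181 + Y) (a(Y) = (Y - 299)/(Y + 181) = (-299 + Y)/(181 + Y))
E(l, N) = 79 - 79*l (E(l, N) = (-1 + l)*(-79) = 79 - 79*l)
(a(m(-24)) + E(-540, -437))/(42708 + 170138) = ((-299 - 24)/(181 - 24) + (79 - 79*(-540)))/(42708 + 170138) = (-323/157 + (79 + 42660))/212846 = ((1/157)*(-323) + 42739)*(1/212846) = (-323/157 + 42739)*(1/212846) = (6709700/157)*(1/212846) = 3354850/16708411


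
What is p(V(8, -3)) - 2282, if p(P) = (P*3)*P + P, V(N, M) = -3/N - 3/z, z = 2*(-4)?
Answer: -2282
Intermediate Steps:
z = -8
V(N, M) = 3/8 - 3/N (V(N, M) = -3/N - 3/(-8) = -3/N - 3*(-⅛) = -3/N + 3/8 = 3/8 - 3/N)
p(P) = P + 3*P² (p(P) = (3*P)*P + P = 3*P² + P = P + 3*P²)
p(V(8, -3)) - 2282 = (3/8 - 3/8)*(1 + 3*(3/8 - 3/8)) - 2282 = 0*(1 + 3*0) - 2282 = 0*(1 + 0) - 2282 = 0*1 - 2282 = 0 - 2282 = -2282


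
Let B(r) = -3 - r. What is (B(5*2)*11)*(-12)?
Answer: 1716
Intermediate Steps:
(B(5*2)*11)*(-12) = ((-3 - 5*2)*11)*(-12) = ((-3 - 1*10)*11)*(-12) = ((-3 - 10)*11)*(-12) = -13*11*(-12) = -143*(-12) = 1716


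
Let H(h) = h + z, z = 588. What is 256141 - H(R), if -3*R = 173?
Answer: 766832/3 ≈ 2.5561e+5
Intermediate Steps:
R = -173/3 (R = -⅓*173 = -173/3 ≈ -57.667)
H(h) = 588 + h (H(h) = h + 588 = 588 + h)
256141 - H(R) = 256141 - (588 - 173/3) = 256141 - 1*1591/3 = 256141 - 1591/3 = 766832/3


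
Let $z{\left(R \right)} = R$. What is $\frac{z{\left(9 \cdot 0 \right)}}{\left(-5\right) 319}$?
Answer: $0$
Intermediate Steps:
$\frac{z{\left(9 \cdot 0 \right)}}{\left(-5\right) 319} = \frac{9 \cdot 0}{\left(-5\right) 319} = \frac{0}{-1595} = 0 \left(- \frac{1}{1595}\right) = 0$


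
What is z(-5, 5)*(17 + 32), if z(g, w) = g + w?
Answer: 0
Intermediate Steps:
z(-5, 5)*(17 + 32) = (-5 + 5)*(17 + 32) = 0*49 = 0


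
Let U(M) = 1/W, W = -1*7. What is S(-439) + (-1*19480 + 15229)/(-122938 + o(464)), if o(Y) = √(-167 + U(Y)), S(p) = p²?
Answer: 10194582733821152/52898132039 + 12753*I*√910/105796264078 ≈ 1.9272e+5 + 3.6363e-6*I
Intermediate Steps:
W = -7
U(M) = -⅐ (U(M) = 1/(-7) = -⅐)
o(Y) = 3*I*√910/7 (o(Y) = √(-167 - ⅐) = √(-1170/7) = 3*I*√910/7)
S(-439) + (-1*19480 + 15229)/(-122938 + o(464)) = (-439)² + (-1*19480 + 15229)/(-122938 + 3*I*√910/7) = 192721 + (-19480 + 15229)/(-122938 + 3*I*√910/7) = 192721 - 4251/(-122938 + 3*I*√910/7)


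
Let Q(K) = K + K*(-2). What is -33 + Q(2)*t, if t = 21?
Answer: -75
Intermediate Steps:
Q(K) = -K (Q(K) = K - 2*K = -K)
-33 + Q(2)*t = -33 - 1*2*21 = -33 - 2*21 = -33 - 42 = -75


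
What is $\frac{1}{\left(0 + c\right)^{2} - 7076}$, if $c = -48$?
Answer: $- \frac{1}{4772} \approx -0.00020956$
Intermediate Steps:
$\frac{1}{\left(0 + c\right)^{2} - 7076} = \frac{1}{\left(0 - 48\right)^{2} - 7076} = \frac{1}{\left(-48\right)^{2} - 7076} = \frac{1}{2304 - 7076} = \frac{1}{-4772} = - \frac{1}{4772}$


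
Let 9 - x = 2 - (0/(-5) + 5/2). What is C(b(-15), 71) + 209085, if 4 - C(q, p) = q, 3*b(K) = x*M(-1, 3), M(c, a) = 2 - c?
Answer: 418159/2 ≈ 2.0908e+5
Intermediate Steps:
x = 19/2 (x = 9 - (2 - (0/(-5) + 5/2)) = 9 - (2 - (0*(-⅕) + 5*(½))) = 9 - (2 - (0 + 5/2)) = 9 - (2 - 1*5/2) = 9 - (2 - 5/2) = 9 - 1*(-½) = 9 + ½ = 19/2 ≈ 9.5000)
b(K) = 19/2 (b(K) = (19*(2 - 1*(-1))/2)/3 = (19*(2 + 1)/2)/3 = ((19/2)*3)/3 = (⅓)*(57/2) = 19/2)
C(q, p) = 4 - q
C(b(-15), 71) + 209085 = (4 - 1*19/2) + 209085 = (4 - 19/2) + 209085 = -11/2 + 209085 = 418159/2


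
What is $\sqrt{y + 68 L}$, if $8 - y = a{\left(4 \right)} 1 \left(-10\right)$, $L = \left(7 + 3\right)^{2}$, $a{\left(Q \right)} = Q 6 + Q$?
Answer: $4 \sqrt{443} \approx 84.19$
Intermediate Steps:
$a{\left(Q \right)} = 7 Q$ ($a{\left(Q \right)} = 6 Q + Q = 7 Q$)
$L = 100$ ($L = 10^{2} = 100$)
$y = 288$ ($y = 8 - 7 \cdot 4 \cdot 1 \left(-10\right) = 8 - 28 \cdot 1 \left(-10\right) = 8 - 28 \left(-10\right) = 8 - -280 = 8 + 280 = 288$)
$\sqrt{y + 68 L} = \sqrt{288 + 68 \cdot 100} = \sqrt{288 + 6800} = \sqrt{7088} = 4 \sqrt{443}$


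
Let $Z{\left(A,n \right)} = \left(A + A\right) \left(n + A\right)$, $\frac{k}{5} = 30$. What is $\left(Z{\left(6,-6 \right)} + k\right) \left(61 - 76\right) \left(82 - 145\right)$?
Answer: $141750$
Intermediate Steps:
$k = 150$ ($k = 5 \cdot 30 = 150$)
$Z{\left(A,n \right)} = 2 A \left(A + n\right)$
$\left(Z{\left(6,-6 \right)} + k\right) \left(61 - 76\right) \left(82 - 145\right) = \left(2 \cdot 6 \left(6 - 6\right) + 150\right) \left(61 - 76\right) \left(82 - 145\right) = \left(2 \cdot 6 \cdot 0 + 150\right) \left(-15\right) \left(-63\right) = \left(0 + 150\right) \left(-15\right) \left(-63\right) = 150 \left(-15\right) \left(-63\right) = \left(-2250\right) \left(-63\right) = 141750$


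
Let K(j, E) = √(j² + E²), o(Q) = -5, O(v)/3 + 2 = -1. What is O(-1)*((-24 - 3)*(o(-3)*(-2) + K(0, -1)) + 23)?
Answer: 2466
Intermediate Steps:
O(v) = -9 (O(v) = -6 + 3*(-1) = -6 - 3 = -9)
K(j, E) = √(E² + j²)
O(-1)*((-24 - 3)*(o(-3)*(-2) + K(0, -1)) + 23) = -9*((-24 - 3)*(-5*(-2) + √((-1)² + 0²)) + 23) = -9*(-27*(10 + √(1 + 0)) + 23) = -9*(-27*(10 + √1) + 23) = -9*(-27*(10 + 1) + 23) = -9*(-27*11 + 23) = -9*(-297 + 23) = -9*(-274) = 2466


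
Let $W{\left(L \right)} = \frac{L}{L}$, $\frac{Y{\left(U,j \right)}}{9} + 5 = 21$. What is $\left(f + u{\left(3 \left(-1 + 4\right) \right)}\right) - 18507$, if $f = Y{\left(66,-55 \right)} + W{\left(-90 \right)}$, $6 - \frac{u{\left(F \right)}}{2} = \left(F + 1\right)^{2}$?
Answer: $-18550$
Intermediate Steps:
$u{\left(F \right)} = 12 - 2 \left(1 + F\right)^{2}$ ($u{\left(F \right)} = 12 - 2 \left(F + 1\right)^{2} = 12 - 2 \left(1 + F\right)^{2}$)
$Y{\left(U,j \right)} = 144$ ($Y{\left(U,j \right)} = -45 + 9 \cdot 21 = -45 + 189 = 144$)
$W{\left(L \right)} = 1$
$f = 145$ ($f = 144 + 1 = 145$)
$\left(f + u{\left(3 \left(-1 + 4\right) \right)}\right) - 18507 = \left(145 + \left(12 - 2 \left(1 + 3 \left(-1 + 4\right)\right)^{2}\right)\right) - 18507 = \left(145 + \left(12 - 2 \left(1 + 3 \cdot 3\right)^{2}\right)\right) - 18507 = \left(145 + \left(12 - 2 \left(1 + 9\right)^{2}\right)\right) - 18507 = \left(145 + \left(12 - 2 \cdot 10^{2}\right)\right) - 18507 = \left(145 + \left(12 - 200\right)\right) - 18507 = \left(145 - 188\right) - 18507 = -43 - 18507 = -18550$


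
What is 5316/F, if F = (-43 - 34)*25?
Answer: -5316/1925 ≈ -2.7616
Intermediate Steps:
F = -1925 (F = -77*25 = -1925)
5316/F = 5316/(-1925) = 5316*(-1/1925) = -5316/1925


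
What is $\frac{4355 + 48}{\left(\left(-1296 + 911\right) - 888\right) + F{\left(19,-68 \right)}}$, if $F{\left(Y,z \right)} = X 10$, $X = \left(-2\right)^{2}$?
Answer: $- \frac{4403}{1233} \approx -3.571$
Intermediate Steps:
$X = 4$
$F{\left(Y,z \right)} = 40$ ($F{\left(Y,z \right)} = 4 \cdot 10 = 40$)
$\frac{4355 + 48}{\left(\left(-1296 + 911\right) - 888\right) + F{\left(19,-68 \right)}} = \frac{4355 + 48}{\left(\left(-1296 + 911\right) - 888\right) + 40} = \frac{4403}{\left(-385 - 888\right) + 40} = \frac{4403}{-1273 + 40} = \frac{4403}{-1233} = 4403 \left(- \frac{1}{1233}\right) = - \frac{4403}{1233}$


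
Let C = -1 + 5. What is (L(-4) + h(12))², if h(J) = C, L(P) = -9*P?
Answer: 1600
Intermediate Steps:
C = 4
h(J) = 4
(L(-4) + h(12))² = (-9*(-4) + 4)² = (36 + 4)² = 40² = 1600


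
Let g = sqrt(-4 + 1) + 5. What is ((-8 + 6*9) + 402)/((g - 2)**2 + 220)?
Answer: 904/457 - 24*I*sqrt(3)/457 ≈ 1.9781 - 0.090961*I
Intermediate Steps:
g = 5 + I*sqrt(3) (g = sqrt(-3) + 5 = I*sqrt(3) + 5 = 5 + I*sqrt(3) ≈ 5.0 + 1.732*I)
((-8 + 6*9) + 402)/((g - 2)**2 + 220) = ((-8 + 6*9) + 402)/(((5 + I*sqrt(3)) - 2)**2 + 220) = ((-8 + 54) + 402)/((3 + I*sqrt(3))**2 + 220) = (46 + 402)/(220 + (3 + I*sqrt(3))**2) = 448/(220 + (3 + I*sqrt(3))**2)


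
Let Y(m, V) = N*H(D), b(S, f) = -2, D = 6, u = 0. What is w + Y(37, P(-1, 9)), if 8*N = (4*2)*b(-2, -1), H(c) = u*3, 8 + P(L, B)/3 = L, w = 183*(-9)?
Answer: -1647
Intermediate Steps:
w = -1647
P(L, B) = -24 + 3*L
H(c) = 0 (H(c) = 0*3 = 0)
N = -2 (N = ((4*2)*(-2))/8 = (8*(-2))/8 = (⅛)*(-16) = -2)
Y(m, V) = 0 (Y(m, V) = -2*0 = 0)
w + Y(37, P(-1, 9)) = -1647 + 0 = -1647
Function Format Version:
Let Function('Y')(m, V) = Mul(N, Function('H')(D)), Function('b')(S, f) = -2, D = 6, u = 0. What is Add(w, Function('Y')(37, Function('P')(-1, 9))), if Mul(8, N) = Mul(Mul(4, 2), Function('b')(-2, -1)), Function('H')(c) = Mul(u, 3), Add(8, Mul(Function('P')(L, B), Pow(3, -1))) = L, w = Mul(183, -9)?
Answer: -1647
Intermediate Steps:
w = -1647
Function('P')(L, B) = Add(-24, Mul(3, L))
Function('H')(c) = 0 (Function('H')(c) = Mul(0, 3) = 0)
N = -2 (N = Mul(Rational(1, 8), Mul(Mul(4, 2), -2)) = Mul(Rational(1, 8), Mul(8, -2)) = Mul(Rational(1, 8), -16) = -2)
Function('Y')(m, V) = 0 (Function('Y')(m, V) = Mul(-2, 0) = 0)
Add(w, Function('Y')(37, Function('P')(-1, 9))) = Add(-1647, 0) = -1647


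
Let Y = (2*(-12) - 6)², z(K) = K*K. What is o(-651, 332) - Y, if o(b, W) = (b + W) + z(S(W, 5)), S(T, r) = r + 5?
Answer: -1119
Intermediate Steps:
S(T, r) = 5 + r
z(K) = K²
o(b, W) = 100 + W + b (o(b, W) = (b + W) + (5 + 5)² = (W + b) + 10² = (W + b) + 100 = 100 + W + b)
Y = 900 (Y = (-24 - 6)² = (-30)² = 900)
o(-651, 332) - Y = (100 + 332 - 651) - 1*900 = -219 - 900 = -1119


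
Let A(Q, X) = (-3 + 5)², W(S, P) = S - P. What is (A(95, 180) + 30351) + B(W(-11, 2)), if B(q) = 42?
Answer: 30397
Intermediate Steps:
A(Q, X) = 4 (A(Q, X) = 2² = 4)
(A(95, 180) + 30351) + B(W(-11, 2)) = (4 + 30351) + 42 = 30355 + 42 = 30397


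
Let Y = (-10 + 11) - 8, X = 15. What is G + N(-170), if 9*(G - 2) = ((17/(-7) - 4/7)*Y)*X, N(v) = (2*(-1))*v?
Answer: 377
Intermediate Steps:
Y = -7 (Y = 1 - 8 = -7)
N(v) = -2*v
G = 37 (G = 2 + (((17/(-7) - 4/7)*(-7))*15)/9 = 2 + (((17*(-1/7) - 4*1/7)*(-7))*15)/9 = 2 + (((-17/7 - 4/7)*(-7))*15)/9 = 2 + (-3*(-7)*15)/9 = 2 + (21*15)/9 = 2 + (1/9)*315 = 2 + 35 = 37)
G + N(-170) = 37 - 2*(-170) = 37 + 340 = 377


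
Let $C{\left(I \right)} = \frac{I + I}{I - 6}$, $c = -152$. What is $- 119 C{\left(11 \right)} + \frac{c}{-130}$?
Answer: $- \frac{33958}{65} \approx -522.43$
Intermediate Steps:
$C{\left(I \right)} = \frac{2 I}{-6 + I}$
$- 119 C{\left(11 \right)} + \frac{c}{-130} = - 119 \cdot 2 \cdot 11 \frac{1}{-6 + 11} - \frac{152}{-130} = - 119 \cdot 2 \cdot 11 \cdot \frac{1}{5} - - \frac{76}{65} = - 119 \cdot 2 \cdot 11 \cdot \frac{1}{5} + \frac{76}{65} = \left(-119\right) \frac{22}{5} + \frac{76}{65} = - \frac{2618}{5} + \frac{76}{65} = - \frac{33958}{65}$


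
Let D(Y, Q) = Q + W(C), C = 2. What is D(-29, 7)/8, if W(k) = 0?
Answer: 7/8 ≈ 0.87500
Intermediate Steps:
D(Y, Q) = Q (D(Y, Q) = Q + 0 = Q)
D(-29, 7)/8 = 7/8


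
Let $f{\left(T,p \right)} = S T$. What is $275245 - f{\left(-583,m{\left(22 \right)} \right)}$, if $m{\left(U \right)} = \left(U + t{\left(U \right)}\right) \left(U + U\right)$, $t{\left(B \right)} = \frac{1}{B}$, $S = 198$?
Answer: $390679$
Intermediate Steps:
$m{\left(U \right)} = 2 U \left(U + \frac{1}{U}\right)$ ($m{\left(U \right)} = \left(U + \frac{1}{U}\right) \left(U + U\right) = \left(U + \frac{1}{U}\right) 2 U = 2 U \left(U + \frac{1}{U}\right)$)
$f{\left(T,p \right)} = 198 T$
$275245 - f{\left(-583,m{\left(22 \right)} \right)} = 275245 - 198 \left(-583\right) = 275245 - -115434 = 275245 + 115434 = 390679$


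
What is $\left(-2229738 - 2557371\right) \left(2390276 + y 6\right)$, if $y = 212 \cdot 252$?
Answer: $-12976990819380$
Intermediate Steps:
$y = 53424$
$\left(-2229738 - 2557371\right) \left(2390276 + y 6\right) = \left(-2229738 - 2557371\right) \left(2390276 + 53424 \cdot 6\right) = - 4787109 \left(2390276 + 320544\right) = \left(-4787109\right) 2710820 = -12976990819380$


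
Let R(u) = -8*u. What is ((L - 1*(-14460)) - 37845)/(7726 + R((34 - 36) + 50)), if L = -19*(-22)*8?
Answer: -20041/7342 ≈ -2.7296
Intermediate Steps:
L = 3344 (L = 418*8 = 3344)
((L - 1*(-14460)) - 37845)/(7726 + R((34 - 36) + 50)) = ((3344 - 1*(-14460)) - 37845)/(7726 - 8*((34 - 36) + 50)) = ((3344 + 14460) - 37845)/(7726 - 8*(-2 + 50)) = (17804 - 37845)/(7726 - 8*48) = -20041/(7726 - 384) = -20041/7342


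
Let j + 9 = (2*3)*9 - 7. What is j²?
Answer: 1444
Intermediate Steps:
j = 38 (j = -9 + ((2*3)*9 - 7) = -9 + (6*9 - 7) = -9 + (54 - 7) = -9 + 47 = 38)
j² = 38² = 1444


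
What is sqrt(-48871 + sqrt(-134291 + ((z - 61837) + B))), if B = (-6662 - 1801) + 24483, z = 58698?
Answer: sqrt(-48871 + 3*I*sqrt(13490)) ≈ 0.7881 + 221.07*I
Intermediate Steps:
B = 16020 (B = -8463 + 24483 = 16020)
sqrt(-48871 + sqrt(-134291 + ((z - 61837) + B))) = sqrt(-48871 + sqrt(-134291 + ((58698 - 61837) + 16020))) = sqrt(-48871 + sqrt(-134291 + (-3139 + 16020))) = sqrt(-48871 + sqrt(-134291 + 12881)) = sqrt(-48871 + sqrt(-121410)) = sqrt(-48871 + 3*I*sqrt(13490))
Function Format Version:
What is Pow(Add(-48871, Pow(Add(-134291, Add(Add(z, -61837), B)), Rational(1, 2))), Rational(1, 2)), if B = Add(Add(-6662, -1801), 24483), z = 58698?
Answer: Pow(Add(-48871, Mul(3, I, Pow(13490, Rational(1, 2)))), Rational(1, 2)) ≈ Add(0.7881, Mul(221.07, I))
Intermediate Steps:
B = 16020 (B = Add(-8463, 24483) = 16020)
Pow(Add(-48871, Pow(Add(-134291, Add(Add(z, -61837), B)), Rational(1, 2))), Rational(1, 2)) = Pow(Add(-48871, Pow(Add(-134291, Add(Add(58698, -61837), 16020)), Rational(1, 2))), Rational(1, 2)) = Pow(Add(-48871, Pow(Add(-134291, Add(-3139, 16020)), Rational(1, 2))), Rational(1, 2)) = Pow(Add(-48871, Pow(Add(-134291, 12881), Rational(1, 2))), Rational(1, 2)) = Pow(Add(-48871, Pow(-121410, Rational(1, 2))), Rational(1, 2)) = Pow(Add(-48871, Mul(3, I, Pow(13490, Rational(1, 2)))), Rational(1, 2))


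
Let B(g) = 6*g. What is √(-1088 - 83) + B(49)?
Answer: 294 + I*√1171 ≈ 294.0 + 34.22*I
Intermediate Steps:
√(-1088 - 83) + B(49) = √(-1088 - 83) + 6*49 = √(-1171) + 294 = I*√1171 + 294 = 294 + I*√1171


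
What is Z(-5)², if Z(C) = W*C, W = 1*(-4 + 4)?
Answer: 0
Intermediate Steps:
W = 0 (W = 1*0 = 0)
Z(C) = 0 (Z(C) = 0*C = 0)
Z(-5)² = 0² = 0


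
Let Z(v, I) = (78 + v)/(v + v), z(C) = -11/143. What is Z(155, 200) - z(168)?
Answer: 3339/4030 ≈ 0.82854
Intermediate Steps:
z(C) = -1/13 (z(C) = -11*1/143 = -1/13)
Z(v, I) = (78 + v)/(2*v) (Z(v, I) = (78 + v)/((2*v)) = (78 + v)*(1/(2*v)) = (78 + v)/(2*v))
Z(155, 200) - z(168) = (½)*(78 + 155)/155 - 1*(-1/13) = (½)*(1/155)*233 + 1/13 = 233/310 + 1/13 = 3339/4030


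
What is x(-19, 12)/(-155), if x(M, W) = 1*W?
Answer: -12/155 ≈ -0.077419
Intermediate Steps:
x(M, W) = W
x(-19, 12)/(-155) = 12/(-155) = 12*(-1/155) = -12/155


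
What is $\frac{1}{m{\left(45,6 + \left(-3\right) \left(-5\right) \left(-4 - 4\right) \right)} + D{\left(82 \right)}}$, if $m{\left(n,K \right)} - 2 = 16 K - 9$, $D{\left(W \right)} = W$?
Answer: $- \frac{1}{1749} \approx -0.00057176$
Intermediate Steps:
$m{\left(n,K \right)} = -7 + 16 K$ ($m{\left(n,K \right)} = 2 + \left(16 K - 9\right) = 2 + \left(-9 + 16 K\right) = -7 + 16 K$)
$\frac{1}{m{\left(45,6 + \left(-3\right) \left(-5\right) \left(-4 - 4\right) \right)} + D{\left(82 \right)}} = \frac{1}{\left(-7 + 16 \left(6 + \left(-3\right) \left(-5\right) \left(-4 - 4\right)\right)\right) + 82} = \frac{1}{\left(-7 + 16 \left(6 + 15 \left(-4 - 4\right)\right)\right) + 82} = \frac{1}{\left(-7 + 16 \left(6 + 15 \left(-8\right)\right)\right) + 82} = \frac{1}{\left(-7 + 16 \left(6 - 120\right)\right) + 82} = \frac{1}{\left(-7 + 16 \left(-114\right)\right) + 82} = \frac{1}{\left(-7 - 1824\right) + 82} = \frac{1}{-1831 + 82} = \frac{1}{-1749} = - \frac{1}{1749}$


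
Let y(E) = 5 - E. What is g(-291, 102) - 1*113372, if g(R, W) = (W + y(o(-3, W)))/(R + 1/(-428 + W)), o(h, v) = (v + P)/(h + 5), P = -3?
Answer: -10755280269/94867 ≈ -1.1337e+5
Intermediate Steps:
o(h, v) = (-3 + v)/(5 + h) (o(h, v) = (v - 3)/(h + 5) = (-3 + v)/(5 + h))
g(R, W) = (13/2 + W/2)/(R + 1/(-428 + W)) (g(R, W) = (W + (5 - (-3 + W)/(5 - 3)))/(R + 1/(-428 + W)) = (W + (5 - (-3 + W)/2))/(R + 1/(-428 + W)) = (W + (5 - (-3/2 + W/2)))/(R + 1/(-428 + W)) = (W + (5 + (3/2 - W/2)))/(R + 1/(-428 + W)) = (W + (13/2 - W/2))/(R + 1/(-428 + W)) = (13/2 + W/2)/(R + 1/(-428 + W)))
g(-291, 102) - 1*113372 = (-5564 + 102² - 415*102)/(2*(1 - 428*(-291) - 291*102)) - 1*113372 = (-5564 + 10404 - 42330)/(2*(1 + 124548 - 29682)) - 113372 = (½)*(-37490)/94867 - 113372 = (½)*(1/94867)*(-37490) - 113372 = -18745/94867 - 113372 = -10755280269/94867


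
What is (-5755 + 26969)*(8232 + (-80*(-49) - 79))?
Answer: 256116622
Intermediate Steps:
(-5755 + 26969)*(8232 + (-80*(-49) - 79)) = 21214*(8232 + (3920 - 79)) = 21214*(8232 + 3841) = 21214*12073 = 256116622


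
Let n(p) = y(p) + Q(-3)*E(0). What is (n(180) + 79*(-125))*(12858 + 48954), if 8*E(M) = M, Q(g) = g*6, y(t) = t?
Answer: -599267340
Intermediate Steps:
Q(g) = 6*g
E(M) = M/8
n(p) = p (n(p) = p + (6*(-3))*((1/8)*0) = p - 18*0 = p + 0 = p)
(n(180) + 79*(-125))*(12858 + 48954) = (180 + 79*(-125))*(12858 + 48954) = (180 - 9875)*61812 = -9695*61812 = -599267340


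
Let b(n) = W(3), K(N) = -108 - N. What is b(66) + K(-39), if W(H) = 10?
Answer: -59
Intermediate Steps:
b(n) = 10
b(66) + K(-39) = 10 + (-108 - 1*(-39)) = 10 + (-108 + 39) = 10 - 69 = -59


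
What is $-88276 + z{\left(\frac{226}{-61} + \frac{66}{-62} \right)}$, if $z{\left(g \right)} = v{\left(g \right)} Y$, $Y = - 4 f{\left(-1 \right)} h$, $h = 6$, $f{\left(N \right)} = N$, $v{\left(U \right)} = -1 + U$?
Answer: $- \frac{167191756}{1891} \approx -88415.0$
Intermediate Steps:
$Y = 24$ ($Y = \left(-4\right) \left(-1\right) 6 = 4 \cdot 6 = 24$)
$z{\left(g \right)} = -24 + 24 g$ ($z{\left(g \right)} = \left(-1 + g\right) 24 = -24 + 24 g$)
$-88276 + z{\left(\frac{226}{-61} + \frac{66}{-62} \right)} = -88276 + \left(-24 + 24 \left(\frac{226}{-61} + \frac{66}{-62}\right)\right) = -88276 + \left(-24 + 24 \left(226 \left(- \frac{1}{61}\right) + 66 \left(- \frac{1}{62}\right)\right)\right) = -88276 + \left(-24 + 24 \left(- \frac{226}{61} - \frac{33}{31}\right)\right) = -88276 + \left(-24 + 24 \left(- \frac{9019}{1891}\right)\right) = -88276 - \frac{261840}{1891} = - \frac{167191756}{1891}$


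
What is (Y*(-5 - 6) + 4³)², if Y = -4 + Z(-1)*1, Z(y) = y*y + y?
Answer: 11664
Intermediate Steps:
Z(y) = y + y² (Z(y) = y² + y = y + y²)
Y = -4 (Y = -4 - (1 - 1)*1 = -4 - 1*0*1 = -4 + 0*1 = -4 + 0 = -4)
(Y*(-5 - 6) + 4³)² = (-4*(-5 - 6) + 4³)² = (-4*(-11) + 64)² = (44 + 64)² = 108² = 11664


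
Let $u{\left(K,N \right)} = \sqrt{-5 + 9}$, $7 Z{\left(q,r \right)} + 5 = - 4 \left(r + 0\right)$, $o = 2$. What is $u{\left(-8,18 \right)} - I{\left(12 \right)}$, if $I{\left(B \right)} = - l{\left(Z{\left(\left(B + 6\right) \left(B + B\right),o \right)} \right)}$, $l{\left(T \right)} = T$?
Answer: $\frac{1}{7} \approx 0.14286$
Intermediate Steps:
$Z{\left(q,r \right)} = - \frac{5}{7} - \frac{4 r}{7}$ ($Z{\left(q,r \right)} = - \frac{5}{7} + \frac{\left(-4\right) \left(r + 0\right)}{7} = - \frac{5}{7} + \frac{\left(-4\right) r}{7} = - \frac{5}{7} - \frac{4 r}{7}$)
$u{\left(K,N \right)} = 2$ ($u{\left(K,N \right)} = \sqrt{4} = 2$)
$I{\left(B \right)} = \frac{13}{7}$ ($I{\left(B \right)} = - (- \frac{5}{7} - \frac{8}{7}) = \left(-1\right) \left(- \frac{13}{7}\right) = \frac{13}{7}$)
$u{\left(-8,18 \right)} - I{\left(12 \right)} = 2 - \frac{13}{7} = \frac{1}{7}$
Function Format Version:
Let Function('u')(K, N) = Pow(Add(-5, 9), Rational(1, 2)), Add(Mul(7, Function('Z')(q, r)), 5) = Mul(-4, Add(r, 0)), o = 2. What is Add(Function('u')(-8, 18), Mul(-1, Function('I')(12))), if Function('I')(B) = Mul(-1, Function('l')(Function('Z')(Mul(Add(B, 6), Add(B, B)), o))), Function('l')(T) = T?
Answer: Rational(1, 7) ≈ 0.14286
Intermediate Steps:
Function('Z')(q, r) = Add(Rational(-5, 7), Mul(Rational(-4, 7), r)) (Function('Z')(q, r) = Add(Rational(-5, 7), Mul(Rational(1, 7), Mul(-4, Add(r, 0)))) = Add(Rational(-5, 7), Mul(Rational(1, 7), Mul(-4, r))) = Add(Rational(-5, 7), Mul(Rational(-4, 7), r)))
Function('u')(K, N) = 2 (Function('u')(K, N) = Pow(4, Rational(1, 2)) = 2)
Function('I')(B) = Rational(13, 7) (Function('I')(B) = Mul(-1, Add(Rational(-5, 7), Mul(Rational(-4, 7), 2))) = Mul(-1, Add(Rational(-5, 7), Rational(-8, 7))) = Mul(-1, Rational(-13, 7)) = Rational(13, 7))
Add(Function('u')(-8, 18), Mul(-1, Function('I')(12))) = Add(2, Mul(-1, Rational(13, 7))) = Add(2, Rational(-13, 7)) = Rational(1, 7)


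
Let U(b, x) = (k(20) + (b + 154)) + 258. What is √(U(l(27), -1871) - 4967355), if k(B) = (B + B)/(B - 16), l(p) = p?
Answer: I*√4966906 ≈ 2228.7*I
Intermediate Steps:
k(B) = 2*B/(-16 + B) (k(B) = (2*B)/(-16 + B) = 2*B/(-16 + B))
U(b, x) = 422 + b (U(b, x) = (2*20/(-16 + 20) + (b + 154)) + 258 = (2*20/4 + (154 + b)) + 258 = (2*20*(¼) + (154 + b)) + 258 = (10 + (154 + b)) + 258 = (164 + b) + 258 = 422 + b)
√(U(l(27), -1871) - 4967355) = √((422 + 27) - 4967355) = √(449 - 4967355) = √(-4966906) = I*√4966906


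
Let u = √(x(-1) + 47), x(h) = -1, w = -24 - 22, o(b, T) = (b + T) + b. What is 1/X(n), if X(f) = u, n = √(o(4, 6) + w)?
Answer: √46/46 ≈ 0.14744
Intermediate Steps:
o(b, T) = T + 2*b (o(b, T) = (T + b) + b = T + 2*b)
w = -46
n = 4*I*√2 (n = √((6 + 2*4) - 46) = √((6 + 8) - 46) = √(14 - 46) = √(-32) = 4*I*√2 ≈ 5.6569*I)
u = √46 (u = √(-1 + 47) = √46 ≈ 6.7823)
X(f) = √46
1/X(n) = 1/(√46) = √46/46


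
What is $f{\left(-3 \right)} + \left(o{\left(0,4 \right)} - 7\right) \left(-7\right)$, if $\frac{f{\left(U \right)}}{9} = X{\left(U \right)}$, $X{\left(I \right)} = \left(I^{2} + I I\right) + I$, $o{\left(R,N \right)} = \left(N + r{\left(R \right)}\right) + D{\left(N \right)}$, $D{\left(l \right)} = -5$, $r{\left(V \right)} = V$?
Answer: $191$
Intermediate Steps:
$o{\left(R,N \right)} = -5 + N + R$ ($o{\left(R,N \right)} = \left(N + R\right) - 5 = -5 + N + R$)
$X{\left(I \right)} = I + 2 I^{2}$ ($X{\left(I \right)} = \left(I^{2} + I^{2}\right) + I = 2 I^{2} + I = I + 2 I^{2}$)
$f{\left(U \right)} = 9 U \left(1 + 2 U\right)$
$f{\left(-3 \right)} + \left(o{\left(0,4 \right)} - 7\right) \left(-7\right) = 9 \left(-3\right) \left(1 + 2 \left(-3\right)\right) + \left(\left(-5 + 4 + 0\right) - 7\right) \left(-7\right) = 9 \left(-3\right) \left(1 - 6\right) + \left(-1 - 7\right) \left(-7\right) = 9 \left(-3\right) \left(-5\right) - -56 = 135 + 56 = 191$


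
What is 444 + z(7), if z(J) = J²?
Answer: 493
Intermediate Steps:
444 + z(7) = 444 + 7² = 444 + 49 = 493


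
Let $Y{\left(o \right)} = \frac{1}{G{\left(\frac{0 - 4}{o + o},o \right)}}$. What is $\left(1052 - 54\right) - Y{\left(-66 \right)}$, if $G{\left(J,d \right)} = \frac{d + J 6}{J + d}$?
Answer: $\frac{2165479}{2172} \approx 997.0$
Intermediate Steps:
$G{\left(J,d \right)} = \frac{d + 6 J}{J + d}$
$Y{\left(o \right)} = \frac{o - \frac{2}{o}}{o - \frac{12}{o}}$ ($Y{\left(o \right)} = \frac{1}{\frac{1}{\frac{0 - 4}{o + o} + o} \left(o + 6 \frac{0 - 4}{o + o}\right)} = \frac{1}{\frac{1}{- \frac{4}{2 o} + o} \left(o + 6 \left(- \frac{4}{2 o}\right)\right)} = \frac{1}{\frac{1}{- 4 \frac{1}{2 o} + o} \left(o + 6 \left(- 4 \frac{1}{2 o}\right)\right)} = \frac{1}{\frac{1}{- \frac{2}{o} + o} \left(o + 6 \left(- \frac{2}{o}\right)\right)} = \frac{1}{\frac{1}{o - \frac{2}{o}} \left(o - \frac{12}{o}\right)} = \frac{o - \frac{2}{o}}{o - \frac{12}{o}}$)
$\left(1052 - 54\right) - Y{\left(-66 \right)} = \left(1052 - 54\right) - \frac{-2 + \left(-66\right)^{2}}{-12 + \left(-66\right)^{2}} = \left(1052 - 54\right) - \frac{-2 + 4356}{-12 + 4356} = 998 - \frac{1}{4344} \cdot 4354 = 998 - \frac{2177}{2172} = \frac{2165479}{2172}$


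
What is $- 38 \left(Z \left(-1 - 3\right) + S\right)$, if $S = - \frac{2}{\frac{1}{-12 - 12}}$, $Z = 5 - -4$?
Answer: $-456$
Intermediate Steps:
$Z = 9$ ($Z = 5 + 4 = 9$)
$S = 48$ ($S = - \frac{2}{\frac{1}{-12 + \left(-16 + 4\right)}} = - \frac{2}{\frac{1}{-12 - 12}} = - \frac{2}{\frac{1}{-24}} = - \frac{2}{- \frac{1}{24}} = \left(-2\right) \left(-24\right) = 48$)
$- 38 \left(Z \left(-1 - 3\right) + S\right) = - 38 \left(9 \left(-1 - 3\right) + 48\right) = - 38 \left(9 \left(-4\right) + 48\right) = - 38 \left(-36 + 48\right) = \left(-38\right) 12 = -456$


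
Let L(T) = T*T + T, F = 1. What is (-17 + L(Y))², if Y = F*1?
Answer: 225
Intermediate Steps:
Y = 1 (Y = 1*1 = 1)
L(T) = T + T² (L(T) = T² + T = T + T²)
(-17 + L(Y))² = (-17 + 1*(1 + 1))² = (-17 + 1*2)² = (-17 + 2)² = (-15)² = 225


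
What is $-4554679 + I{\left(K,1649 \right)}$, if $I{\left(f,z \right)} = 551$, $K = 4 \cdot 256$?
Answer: $-4554128$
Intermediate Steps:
$K = 1024$
$-4554679 + I{\left(K,1649 \right)} = -4554679 + 551 = -4554128$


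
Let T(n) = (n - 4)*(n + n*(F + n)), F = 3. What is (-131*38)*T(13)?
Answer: -9901242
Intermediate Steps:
T(n) = (-4 + n)*(n + n*(3 + n)) (T(n) = (n - 4)*(n + n*(3 + n)) = (-4 + n)*(n + n*(3 + n)))
(-131*38)*T(13) = (-131*38)*(13*(-16 + 13²)) = -64714*(-16 + 169) = -64714*153 = -4978*1989 = -9901242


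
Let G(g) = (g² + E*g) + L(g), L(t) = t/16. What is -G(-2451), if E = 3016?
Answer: 22159491/16 ≈ 1.3850e+6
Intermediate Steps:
L(t) = t/16 (L(t) = t*(1/16) = t/16)
G(g) = g² + 48257*g/16 (G(g) = (g² + 3016*g) + g/16 = g² + 48257*g/16)
-G(-2451) = -(-2451)*(48257 + 16*(-2451))/16 = -(-2451)*(48257 - 39216)/16 = -(-2451)*9041/16 = -1*(-22159491/16) = 22159491/16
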